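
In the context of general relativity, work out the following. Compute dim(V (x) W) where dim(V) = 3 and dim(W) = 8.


The dimension of a tensor product is the product of dimensions.
dim(V) = 3, dim(W) = 8
dim(V (x) W) = 3 * 8 = 24

24


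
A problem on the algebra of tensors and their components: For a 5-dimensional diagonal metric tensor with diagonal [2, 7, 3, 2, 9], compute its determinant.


For a diagonal metric, the determinant is the product of diagonal entries.
Diagonal entries: 2, 7, 3, 2, 9
det(g) = 2 * 7 * 3 * 2 * 9 = 756

756


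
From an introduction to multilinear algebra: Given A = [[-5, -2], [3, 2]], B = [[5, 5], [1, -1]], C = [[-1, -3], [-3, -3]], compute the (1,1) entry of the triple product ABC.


(ABC)_{11} = sum_m (AB)_{1m} C_{m1}. First compute row 1 of AB.
(AB)_{11} = -5*5 + -2*1 = -27
(AB)_{12} = -5*5 + -2*-1 = -23
Now contract with column 1 of C:
(AB)_{11} * C_{11} = -27 * -1 = 27
(AB)_{12} * C_{21} = -23 * -3 = 69
(ABC)_{11} = 27 + 69 = 96

96


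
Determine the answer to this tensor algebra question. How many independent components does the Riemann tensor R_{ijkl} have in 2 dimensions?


The Riemann tensor in d dimensions has d^2(d^2 - 1)/12 independent components.
d = 2, so d^2 = 4
d^2 - 1 = 3
d^2(d^2 - 1) = 4 * 3 = 12
Divide by 12: 12 / 12 = 1

1


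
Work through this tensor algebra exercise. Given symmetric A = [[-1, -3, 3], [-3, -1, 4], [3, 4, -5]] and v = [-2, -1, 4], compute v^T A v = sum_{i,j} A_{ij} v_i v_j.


First compute Av:
(Av)_1 = -1*-2 + -3*-1 + 3*4 = 17
(Av)_2 = -3*-2 + -1*-1 + 4*4 = 23
(Av)_3 = 3*-2 + 4*-1 + -5*4 = -30
Av = [17, 23, -30]
Then v^T (Av) = -2*17 + -1*23 + 4*-30
= -34 + -23 + -120 = -177

-177


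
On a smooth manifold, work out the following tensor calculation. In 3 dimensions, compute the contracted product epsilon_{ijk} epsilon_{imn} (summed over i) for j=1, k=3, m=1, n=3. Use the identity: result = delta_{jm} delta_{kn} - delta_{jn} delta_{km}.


Using the identity: epsilon_{ijk} epsilon_{imn} = delta_{jm} delta_{kn} - delta_{jn} delta_{km}.
delta_{11} = 1
delta_{33} = 1
delta_{13} = 0
delta_{31} = 0
Result = 1 * 1 - 0 * 0 = 1 - 0 = 1

1


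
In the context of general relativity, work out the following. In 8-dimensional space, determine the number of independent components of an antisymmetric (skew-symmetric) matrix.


An antisymmetric rank-2 tensor satisfies A_{ij} = -A_{ji}, so diagonal entries are zero.
The independent components are the upper-triangular entries: C(n, 2) = n(n-1)/2.
n = 8
C(8, 2) = 8 * 7 / 2 = 56 / 2 = 28

28


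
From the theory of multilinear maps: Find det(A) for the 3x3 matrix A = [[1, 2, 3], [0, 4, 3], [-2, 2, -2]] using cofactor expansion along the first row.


Expanding along the first row, det(A) = a11*M_11 - a12*M_12 + a13*M_13, where M_1j is the (1,j) minor.
Minor M_11 = 4*-2 - 3*2 = -14
Minor M_12 = 0*-2 - 3*-2 = 6
Minor M_13 = 0*2 - 4*-2 = 8
det = 1*(-14) - 2*(6) + 3*(8)
    = -14 - 12 + 24
    = -2

-2


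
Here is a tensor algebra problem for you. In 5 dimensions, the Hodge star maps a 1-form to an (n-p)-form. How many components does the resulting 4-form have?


The Hodge dual of a p-form on an n-dimensional manifold is an (n-p)-form.
n = 5, p = 1, so dual degree = 5 - 1 = 4
The number of components is C(n, n-p) = C(5, 4) = 5

5


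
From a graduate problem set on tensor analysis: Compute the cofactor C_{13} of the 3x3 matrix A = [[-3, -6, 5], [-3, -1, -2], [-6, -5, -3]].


To find cofactor C_{13}, delete row 1 and column 3.
The resulting 2x2 submatrix is: [[-3, -1], [-6, -5]]
Minor M_{13} = -3*-5 - -1*-6
  = 15 - 6 = 9
Sign = (-1)^(1+3) = (-1)^4 = 1
Cofactor C_{13} = 1 * 9 = 9

9


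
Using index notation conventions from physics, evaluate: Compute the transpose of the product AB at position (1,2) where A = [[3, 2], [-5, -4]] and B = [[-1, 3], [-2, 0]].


(AB)^T_{ij} = (AB)_{ji} = sum_k A_{jk} B_{ki}.
For i=1, j=2 we need (AB)_{21}:
A_{21} * B_{11} = -5 * -1 = 5
A_{22} * B_{21} = -4 * -2 = 8
Sum = 5 + 8 = 13

13


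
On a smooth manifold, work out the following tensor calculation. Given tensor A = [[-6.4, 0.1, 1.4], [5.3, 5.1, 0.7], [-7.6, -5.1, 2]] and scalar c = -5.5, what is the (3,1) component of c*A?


Scalar multiplication: (cA)_{ij} = c * A_{ij}.
c = -5.5
A_{31} = -7.6
(cA)_{31} = -5.5 * -7.6 = 41.8

41.8


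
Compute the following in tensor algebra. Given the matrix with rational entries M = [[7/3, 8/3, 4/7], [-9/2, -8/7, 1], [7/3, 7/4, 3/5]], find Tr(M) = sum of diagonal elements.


The trace is the sum of diagonal entries.
Diagonal: M[1,1] = 7/3, M[2,2] = -8/7, M[3,3] = 3/5
Tr(M) = 7/3 + -8/7 + 3/5
Computing step by step:
After adding M[1,1]: 7/3
After adding M[2,2]: 25/21
After adding M[3,3]: 188/105
Tr(M) = 188/105

188/105


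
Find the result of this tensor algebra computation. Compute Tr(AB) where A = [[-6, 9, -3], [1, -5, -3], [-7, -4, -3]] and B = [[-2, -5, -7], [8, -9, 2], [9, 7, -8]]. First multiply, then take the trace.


Tr(AB) = sum_i (AB)_{ii} where (AB)_{ii} = sum_k A_{ik} B_{ki}.
(AB)_{11} = -6*-2 + 9*8 + -3*9 = 57
(AB)_{22} = 1*-5 + -5*-9 + -3*7 = 19
(AB)_{33} = -7*-7 + -4*2 + -3*-8 = 65
Tr(AB) = 57 + 19 + 65 = 141

141


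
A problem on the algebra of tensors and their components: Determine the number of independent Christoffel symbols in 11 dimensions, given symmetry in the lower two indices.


Christoffel symbols Gamma^k_{ij} are symmetric in i,j, so there are d * d(d+1)/2 independent symbols.
d = 11
d(d+1)/2 = 11 * 12 / 2 = 66
Total = 11 * 66 = 726

726


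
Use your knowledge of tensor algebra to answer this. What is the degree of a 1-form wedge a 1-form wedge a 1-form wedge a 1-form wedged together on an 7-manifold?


The degree of a wedge product is the sum of the degrees of the individual forms.
Degrees: 1, 1, 1, 1
Total degree = 1 + 1 + 1 + 1 = 4

4


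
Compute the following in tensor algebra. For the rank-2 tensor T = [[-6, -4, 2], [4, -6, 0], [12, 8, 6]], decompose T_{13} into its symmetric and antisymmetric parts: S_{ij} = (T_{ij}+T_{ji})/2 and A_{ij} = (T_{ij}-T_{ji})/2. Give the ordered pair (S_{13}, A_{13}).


T_{13} = 2
T_{31} = 12
S_{13} = (2 + 12)/2 = 14/2 = 7
A_{13} = (2 - 12)/2 = -10/2 = -5
Check: S + A = 7 + -5 = 2 = T_{13}.

(7, -5)


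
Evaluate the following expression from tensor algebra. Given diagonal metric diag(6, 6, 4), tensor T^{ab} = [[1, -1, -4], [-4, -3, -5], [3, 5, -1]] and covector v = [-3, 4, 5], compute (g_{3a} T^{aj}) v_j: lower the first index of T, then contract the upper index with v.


Step 1: lower the first index. For a diagonal metric, g_{ia} T^{aj} = g_{ii} T^{ij} (no sum on i).
g_{33} = 4
S_3{}^1 = 4 * T^{31} = 4 * 3 = 12
S_3{}^2 = 4 * T^{32} = 4 * 5 = 20
S_3{}^3 = 4 * T^{33} = 4 * -1 = -4
Step 2: contract S_3{}^j with v_j.
S_3{}^1 * v_1 = 12 * -3 = -36
S_3{}^2 * v_2 = 20 * 4 = 80
S_3{}^3 * v_3 = -4 * 5 = -20
Result = -36 + 80 + -20 = 24

24


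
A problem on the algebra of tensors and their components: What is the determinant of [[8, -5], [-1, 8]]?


For a 2x2 matrix [[a, b], [c, d]], det = a*d - b*c.
a = 8, b = -5, c = -1, d = 8
a*d = 8 * 8 = 64
b*c = -5 * -1 = 5
det = 64 - 5 = 59

59


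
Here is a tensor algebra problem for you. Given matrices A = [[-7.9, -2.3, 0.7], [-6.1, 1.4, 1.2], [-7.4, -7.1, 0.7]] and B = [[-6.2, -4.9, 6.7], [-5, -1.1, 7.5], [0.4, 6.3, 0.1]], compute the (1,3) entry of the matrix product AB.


(AB)_{ij} = sum_k A_{ik} B_{kj}.
For i=1, j=3:
A_{11} * B_{13} = -7.9 * 6.7 = -52.93
A_{12} * B_{23} = -2.3 * 7.5 = -17.25
A_{13} * B_{33} = 0.7 * 0.1 = 0.07
Sum = -52.93 + -17.25 + 0.07 = -70.11

-70.11


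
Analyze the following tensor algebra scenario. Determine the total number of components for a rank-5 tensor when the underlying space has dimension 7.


The number of components of a rank-r tensor in d dimensions is d^r.
Here d = 7 and r = 5.
7^5 = 16807

16807


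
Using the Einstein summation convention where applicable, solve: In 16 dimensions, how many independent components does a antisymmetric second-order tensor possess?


A antisymmetric rank-2 tensor in d dimensions has d(d-1)/2 independent components.
d = 16
d(d-1)/2 = 16 * 15 / 2 = 240 / 2 = 120

120


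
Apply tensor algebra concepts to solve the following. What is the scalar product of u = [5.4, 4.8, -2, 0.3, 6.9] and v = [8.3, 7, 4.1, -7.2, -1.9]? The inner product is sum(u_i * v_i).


The inner product u . v = sum of u_i * v_i.
Term-by-term: 5.4 * 8.3, 4.8 * 7, -2 * 4.1, 0.3 * -7.2, 6.9 * -1.9
Products: 44.82, 33.6, -8.2, -2.16, -13.11
Sum = 44.82 + 33.6 + -8.2 + -2.16 + -13.11 = 54.95

54.95


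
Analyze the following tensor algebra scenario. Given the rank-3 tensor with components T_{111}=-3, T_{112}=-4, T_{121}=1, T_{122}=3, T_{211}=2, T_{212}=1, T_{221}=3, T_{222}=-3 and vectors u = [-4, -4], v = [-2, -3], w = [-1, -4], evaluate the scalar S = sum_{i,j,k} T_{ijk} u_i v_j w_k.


S = sum over i,j,k of T_{ijk} u_i v_j w_k. Expanding all 8 terms:
T_{111}*u_1*v_1*w_1 = -3*-4*-2*-1 = 24  (running total: 24)
T_{112}*u_1*v_1*w_2 = -4*-4*-2*-4 = 128  (running total: 152)
T_{121}*u_1*v_2*w_1 = 1*-4*-3*-1 = -12  (running total: 140)
T_{122}*u_1*v_2*w_2 = 3*-4*-3*-4 = -144  (running total: -4)
T_{211}*u_2*v_1*w_1 = 2*-4*-2*-1 = -16  (running total: -20)
T_{212}*u_2*v_1*w_2 = 1*-4*-2*-4 = -32  (running total: -52)
T_{221}*u_2*v_2*w_1 = 3*-4*-3*-1 = -36  (running total: -88)
T_{222}*u_2*v_2*w_2 = -3*-4*-3*-4 = 144  (running total: 56)
S = 56

56


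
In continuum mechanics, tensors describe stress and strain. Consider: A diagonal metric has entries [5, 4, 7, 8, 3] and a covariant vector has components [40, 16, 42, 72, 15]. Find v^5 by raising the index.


To raise an index with a diagonal metric: v^i = v_i / g_{ii}.
For index 5: v_5 = 15, g_{55} = 3
v^5 = 15 / 3 = 5

5


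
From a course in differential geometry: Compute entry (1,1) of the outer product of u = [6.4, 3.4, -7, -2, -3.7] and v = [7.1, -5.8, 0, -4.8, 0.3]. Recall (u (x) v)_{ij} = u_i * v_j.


The outer product entry T_{ij} = u_i * v_j.
We need i=1, j=1.
u_1 = 6.4, v_1 = 7.1
T_{1,1} = 6.4 * 7.1 = 45.44

45.44


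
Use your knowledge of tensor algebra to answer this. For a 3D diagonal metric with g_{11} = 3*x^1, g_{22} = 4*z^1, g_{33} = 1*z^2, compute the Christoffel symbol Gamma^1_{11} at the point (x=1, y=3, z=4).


For a diagonal metric, Gamma^k_{ij} = (1/2) g^{kk} (dg_{ik}/dx_j + dg_{jk}/dx_i - dg_{ij}/dx_k).
The metric is diagonal, so g_{ab} = 0 for a != b.
At the given point: g_{11} = 3, g_{22} = 16, g_{33} = 16
g^{11} = 1/3
dg_{11}/dx_1 = dg_{11}/dx_1 = 3
dg_{11}/dx_1 = dg_{11}/dx_1 = 3
dg_{11}/dx_1 = dg_{11}/dx_1 = 3
Numerator = 3 + 3 - 3 = 3
Gamma^1_{11} = 3 / (2 * 3) = 1/2

1/2


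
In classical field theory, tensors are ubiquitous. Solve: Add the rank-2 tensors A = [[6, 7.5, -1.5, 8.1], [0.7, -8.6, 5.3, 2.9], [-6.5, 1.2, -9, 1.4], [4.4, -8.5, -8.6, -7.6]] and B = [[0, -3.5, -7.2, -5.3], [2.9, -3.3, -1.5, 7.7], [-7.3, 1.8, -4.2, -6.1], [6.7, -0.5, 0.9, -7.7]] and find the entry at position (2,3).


Tensor addition is component-wise: (A + B)_{ij} = A_{ij} + B_{ij}.
A_{23} = 5.3
B_{23} = -1.5
(A + B)_{23} = 5.3 + -1.5 = 3.8

3.8


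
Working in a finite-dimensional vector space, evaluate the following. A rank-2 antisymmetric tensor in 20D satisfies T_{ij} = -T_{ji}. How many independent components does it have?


An antisymmetric rank-2 tensor satisfies A_{ij} = -A_{ji}, so diagonal entries are zero.
The independent components are the upper-triangular entries: C(n, 2) = n(n-1)/2.
n = 20
C(20, 2) = 20 * 19 / 2 = 380 / 2 = 190

190


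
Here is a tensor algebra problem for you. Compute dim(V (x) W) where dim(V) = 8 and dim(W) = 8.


The dimension of a tensor product is the product of dimensions.
dim(V) = 8, dim(W) = 8
dim(V (x) W) = 8 * 8 = 64

64


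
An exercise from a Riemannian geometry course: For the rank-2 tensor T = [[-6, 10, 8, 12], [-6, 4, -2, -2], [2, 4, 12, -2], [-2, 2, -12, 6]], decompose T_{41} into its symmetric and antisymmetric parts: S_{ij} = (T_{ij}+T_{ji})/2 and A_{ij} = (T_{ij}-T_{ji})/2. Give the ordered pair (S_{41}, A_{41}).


T_{41} = -2
T_{14} = 12
S_{41} = (-2 + 12)/2 = 10/2 = 5
A_{41} = (-2 - 12)/2 = -14/2 = -7
Check: S + A = 5 + -7 = -2 = T_{41}.

(5, -7)


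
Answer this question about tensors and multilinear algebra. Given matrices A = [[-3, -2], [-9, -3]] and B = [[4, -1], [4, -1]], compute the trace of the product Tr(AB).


Tr(AB) = sum_i (AB)_{ii} where (AB)_{ii} = sum_k A_{ik} B_{ki}.
(AB)_{11} = -3*4 + -2*4 = -20
(AB)_{22} = -9*-1 + -3*-1 = 12
Tr(AB) = -20 + 12 = -8

-8


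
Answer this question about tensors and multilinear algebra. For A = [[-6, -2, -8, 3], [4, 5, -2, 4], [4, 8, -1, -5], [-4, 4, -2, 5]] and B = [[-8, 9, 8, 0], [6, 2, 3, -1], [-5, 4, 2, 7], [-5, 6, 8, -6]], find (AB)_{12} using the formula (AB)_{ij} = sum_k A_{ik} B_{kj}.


(AB)_{ij} = sum_k A_{ik} B_{kj}.
For i=1, j=2:
A_{11} * B_{12} = -6 * 9 = -54
A_{12} * B_{22} = -2 * 2 = -4
A_{13} * B_{32} = -8 * 4 = -32
A_{14} * B_{42} = 3 * 6 = 18
Sum = -54 + -4 + -32 + 18 = -72

-72


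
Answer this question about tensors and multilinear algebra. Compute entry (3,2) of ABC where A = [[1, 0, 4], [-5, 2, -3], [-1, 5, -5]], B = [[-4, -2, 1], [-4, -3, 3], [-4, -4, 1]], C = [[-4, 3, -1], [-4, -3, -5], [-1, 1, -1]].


(ABC)_{32} = sum_m (AB)_{3m} C_{m2}. First compute row 3 of AB.
(AB)_{31} = -1*-4 + 5*-4 + -5*-4 = 4
(AB)_{32} = -1*-2 + 5*-3 + -5*-4 = 7
(AB)_{33} = -1*1 + 5*3 + -5*1 = 9
Now contract with column 2 of C:
(AB)_{31} * C_{12} = 4 * 3 = 12
(AB)_{32} * C_{22} = 7 * -3 = -21
(AB)_{33} * C_{32} = 9 * 1 = 9
(ABC)_{32} = 12 + -21 + 9 = 0

0


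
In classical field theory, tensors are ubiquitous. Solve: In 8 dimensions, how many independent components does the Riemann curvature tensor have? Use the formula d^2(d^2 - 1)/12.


The Riemann tensor in d dimensions has d^2(d^2 - 1)/12 independent components.
d = 8, so d^2 = 64
d^2 - 1 = 63
d^2(d^2 - 1) = 64 * 63 = 4032
Divide by 12: 4032 / 12 = 336

336


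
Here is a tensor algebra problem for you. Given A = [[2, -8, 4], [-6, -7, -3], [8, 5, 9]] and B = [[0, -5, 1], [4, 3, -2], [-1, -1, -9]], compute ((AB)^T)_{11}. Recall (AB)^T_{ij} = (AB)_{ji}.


(AB)^T_{ij} = (AB)_{ji} = sum_k A_{jk} B_{ki}.
For i=1, j=1 we need (AB)_{11}:
A_{11} * B_{11} = 2 * 0 = 0
A_{12} * B_{21} = -8 * 4 = -32
A_{13} * B_{31} = 4 * -1 = -4
Sum = 0 + -32 + -4 = -36

-36


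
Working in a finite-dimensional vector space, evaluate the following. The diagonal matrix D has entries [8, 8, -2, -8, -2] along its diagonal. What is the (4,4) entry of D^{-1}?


For a diagonal matrix, the inverse has entries (D^{-1})_{ii} = 1/d_{ii}.
The diagonal entries are: d_{11} = 8, d_{22} = 8, d_{33} = -2, d_{44} = -8, d_{55} = -2
We need (D^{-1})_{44} = 1/d_{44} = 1/-8 = -1/8

-1/8


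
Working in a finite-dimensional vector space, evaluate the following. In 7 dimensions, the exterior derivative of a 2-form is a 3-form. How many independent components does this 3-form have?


The exterior derivative of a p-form is a (p+1)-form.
Its number of independent components is C(n, p+1).
n = 7, p+1 = 3
C(7, 3) = 35

35


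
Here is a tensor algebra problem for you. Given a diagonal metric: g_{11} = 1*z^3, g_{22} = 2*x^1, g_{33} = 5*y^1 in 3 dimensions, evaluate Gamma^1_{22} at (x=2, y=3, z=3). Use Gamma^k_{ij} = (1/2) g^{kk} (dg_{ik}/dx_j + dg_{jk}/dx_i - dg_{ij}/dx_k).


For a diagonal metric, Gamma^k_{ij} = (1/2) g^{kk} (dg_{ik}/dx_j + dg_{jk}/dx_i - dg_{ij}/dx_k).
The metric is diagonal, so g_{ab} = 0 for a != b.
At the given point: g_{11} = 27, g_{22} = 4, g_{33} = 15
g^{11} = 1/27
dg_{21}/dx_2 = 0 (off-diagonal)
dg_{21}/dx_2 = 0 (off-diagonal)
dg_{22}/dx_1 = dg_{22}/dx_1 = 2
Numerator = 0 + 0 - 2 = -2
Gamma^1_{22} = -2 / (2 * 27) = -1/27

-1/27


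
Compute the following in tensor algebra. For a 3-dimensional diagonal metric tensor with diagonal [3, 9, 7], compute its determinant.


For a diagonal metric, the determinant is the product of diagonal entries.
Diagonal entries: 3, 9, 7
det(g) = 3 * 9 * 7 = 189

189


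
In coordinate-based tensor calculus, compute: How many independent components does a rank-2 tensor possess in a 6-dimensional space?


The number of components of a rank-r tensor in d dimensions is d^r.
Here d = 6 and r = 2.
6^2 = 36

36


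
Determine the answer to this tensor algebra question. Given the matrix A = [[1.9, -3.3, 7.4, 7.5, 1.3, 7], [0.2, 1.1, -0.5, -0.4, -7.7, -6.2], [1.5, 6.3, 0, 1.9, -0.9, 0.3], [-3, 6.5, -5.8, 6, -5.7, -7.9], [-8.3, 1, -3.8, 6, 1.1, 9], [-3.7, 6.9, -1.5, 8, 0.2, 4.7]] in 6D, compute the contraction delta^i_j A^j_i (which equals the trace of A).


The contraction (trace) of a rank-2 tensor is the sum of its diagonal elements.
Diagonal entries: A[1,1] = 1.9, A[2,2] = 1.1, A[3,3] = 0, A[4,4] = 6, A[5,5] = 1.1, A[6,6] = 4.7
Tr(A) = 1.9 + 1.1 + 0 + 6 + 1.1 + 4.7 = 14.8

14.8


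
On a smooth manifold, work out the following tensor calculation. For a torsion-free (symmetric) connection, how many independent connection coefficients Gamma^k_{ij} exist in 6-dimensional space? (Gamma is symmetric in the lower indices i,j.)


Christoffel symbols Gamma^k_{ij} are symmetric in i,j, so there are d * d(d+1)/2 independent symbols.
d = 6
d(d+1)/2 = 6 * 7 / 2 = 21
Total = 6 * 21 = 126

126


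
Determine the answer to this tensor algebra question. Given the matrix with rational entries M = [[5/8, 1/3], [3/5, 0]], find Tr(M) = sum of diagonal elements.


The trace is the sum of diagonal entries.
Diagonal: M[1,1] = 5/8, M[2,2] = 0
Tr(M) = 5/8 + 0
Computing step by step:
After adding M[1,1]: 5/8
After adding M[2,2]: 5/8
Tr(M) = 5/8

5/8


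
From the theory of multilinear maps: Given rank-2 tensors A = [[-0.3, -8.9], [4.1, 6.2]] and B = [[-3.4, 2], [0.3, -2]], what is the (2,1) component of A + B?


Tensor addition is component-wise: (A + B)_{ij} = A_{ij} + B_{ij}.
A_{21} = 4.1
B_{21} = 0.3
(A + B)_{21} = 4.1 + 0.3 = 4.4

4.4


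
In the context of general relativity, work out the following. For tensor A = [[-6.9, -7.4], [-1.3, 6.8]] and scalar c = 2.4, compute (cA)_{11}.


Scalar multiplication: (cA)_{ij} = c * A_{ij}.
c = 2.4
A_{11} = -6.9
(cA)_{11} = 2.4 * -6.9 = -16.56

-16.56


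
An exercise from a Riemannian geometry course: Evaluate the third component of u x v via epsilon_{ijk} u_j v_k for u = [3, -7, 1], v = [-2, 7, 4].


(u x v)_3 = sum_{j,k} epsilon_{3jk} u_j v_k. Only permutations of (1,2,3) contribute; the two non-zero terms are:
eps_{312} u_1 v_2 = 1 * 3 * 7 = 21
eps_{321} u_2 v_1 = -1 * -7 * -2 = -14
(u x v)_3 = 7

7


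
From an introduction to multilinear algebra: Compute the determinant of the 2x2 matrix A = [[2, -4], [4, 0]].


For a 2x2 matrix [[a, b], [c, d]], det = a*d - b*c.
a = 2, b = -4, c = 4, d = 0
a*d = 2 * 0 = 0
b*c = -4 * 4 = -16
det = 0 - -16 = 16

16


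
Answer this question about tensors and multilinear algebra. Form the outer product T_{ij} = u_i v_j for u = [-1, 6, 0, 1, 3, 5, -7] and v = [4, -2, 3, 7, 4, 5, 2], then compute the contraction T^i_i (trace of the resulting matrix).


The outer product gives T_{ij} = u_i v_j.
The trace (contraction) is Tr(T) = sum_i T_{ii} = sum_i u_i v_i.
Diagonal entries:
T_{11} = u_1 * v_1 = -1 * 4 = -4
T_{22} = u_2 * v_2 = 6 * -2 = -12
T_{33} = u_3 * v_3 = 0 * 3 = 0
T_{44} = u_4 * v_4 = 1 * 7 = 7
T_{55} = u_5 * v_5 = 3 * 4 = 12
T_{66} = u_6 * v_6 = 5 * 5 = 25
T_{77} = u_7 * v_7 = -7 * 2 = -14
Tr(T) = -4 + -12 + 0 + 7 + 12 + 25 + -14 = 14

14


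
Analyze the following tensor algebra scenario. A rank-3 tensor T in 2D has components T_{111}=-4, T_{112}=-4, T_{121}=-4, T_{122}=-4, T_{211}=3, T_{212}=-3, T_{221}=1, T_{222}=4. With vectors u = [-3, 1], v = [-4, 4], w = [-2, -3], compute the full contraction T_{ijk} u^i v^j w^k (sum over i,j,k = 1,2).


S = sum over i,j,k of T_{ijk} u_i v_j w_k. Expanding all 8 terms:
T_{111}*u_1*v_1*w_1 = -4*-3*-4*-2 = 96  (running total: 96)
T_{112}*u_1*v_1*w_2 = -4*-3*-4*-3 = 144  (running total: 240)
T_{121}*u_1*v_2*w_1 = -4*-3*4*-2 = -96  (running total: 144)
T_{122}*u_1*v_2*w_2 = -4*-3*4*-3 = -144  (running total: 0)
T_{211}*u_2*v_1*w_1 = 3*1*-4*-2 = 24  (running total: 24)
T_{212}*u_2*v_1*w_2 = -3*1*-4*-3 = -36  (running total: -12)
T_{221}*u_2*v_2*w_1 = 1*1*4*-2 = -8  (running total: -20)
T_{222}*u_2*v_2*w_2 = 4*1*4*-3 = -48  (running total: -68)
S = -68

-68


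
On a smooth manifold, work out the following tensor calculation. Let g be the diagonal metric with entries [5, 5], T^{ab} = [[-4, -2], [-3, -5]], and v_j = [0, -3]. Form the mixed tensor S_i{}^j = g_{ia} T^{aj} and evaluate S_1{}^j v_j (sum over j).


Step 1: lower the first index. For a diagonal metric, g_{ia} T^{aj} = g_{ii} T^{ij} (no sum on i).
g_{11} = 5
S_1{}^1 = 5 * T^{11} = 5 * -4 = -20
S_1{}^2 = 5 * T^{12} = 5 * -2 = -10
Step 2: contract S_1{}^j with v_j.
S_1{}^1 * v_1 = -20 * 0 = 0
S_1{}^2 * v_2 = -10 * -3 = 30
Result = 0 + 30 = 30

30


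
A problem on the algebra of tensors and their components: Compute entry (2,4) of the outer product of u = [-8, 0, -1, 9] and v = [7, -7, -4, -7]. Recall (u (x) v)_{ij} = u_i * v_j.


The outer product entry T_{ij} = u_i * v_j.
We need i=2, j=4.
u_2 = 0, v_4 = -7
T_{2,4} = 0 * -7 = 0

0


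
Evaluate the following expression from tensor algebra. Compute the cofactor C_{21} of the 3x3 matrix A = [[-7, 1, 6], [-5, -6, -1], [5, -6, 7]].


To find cofactor C_{21}, delete row 2 and column 1.
The resulting 2x2 submatrix is: [[1, 6], [-6, 7]]
Minor M_{21} = 1*7 - 6*-6
  = 7 - -36 = 43
Sign = (-1)^(2+1) = (-1)^3 = -1
Cofactor C_{21} = -1 * 43 = -43

-43


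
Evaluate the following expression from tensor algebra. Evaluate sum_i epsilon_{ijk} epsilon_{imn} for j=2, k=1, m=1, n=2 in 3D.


Using the identity: epsilon_{ijk} epsilon_{imn} = delta_{jm} delta_{kn} - delta_{jn} delta_{km}.
delta_{21} = 0
delta_{12} = 0
delta_{22} = 1
delta_{11} = 1
Result = 0 * 0 - 1 * 1 = 0 - 1 = -1

-1


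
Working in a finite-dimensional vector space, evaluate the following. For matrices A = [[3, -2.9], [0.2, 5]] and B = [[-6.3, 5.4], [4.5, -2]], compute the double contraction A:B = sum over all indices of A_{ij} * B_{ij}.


A:B = sum over all i,j of A_{ij} * B_{ij}.
Row 1: 3*-6.3=-18.9, -2.9*5.4=-15.66 => row sum = -34.56
Row 2: 0.2*4.5=0.9, 5*-2=-10 => row sum = -9.1
Total = -34.56 + -9.1 = -43.66

-43.66


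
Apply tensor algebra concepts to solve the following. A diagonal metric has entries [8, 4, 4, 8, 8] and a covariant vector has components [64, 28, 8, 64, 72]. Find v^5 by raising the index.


To raise an index with a diagonal metric: v^i = v_i / g_{ii}.
For index 5: v_5 = 72, g_{55} = 8
v^5 = 72 / 8 = 9

9


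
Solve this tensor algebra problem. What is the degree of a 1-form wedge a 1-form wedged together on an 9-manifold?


The degree of a wedge product is the sum of the degrees of the individual forms.
Degrees: 1, 1
Total degree = 1 + 1 = 2

2


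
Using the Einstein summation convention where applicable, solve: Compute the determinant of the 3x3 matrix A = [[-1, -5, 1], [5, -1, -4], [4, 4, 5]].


Expanding along the first row, det(A) = a11*M_11 - a12*M_12 + a13*M_13, where M_1j is the (1,j) minor.
Minor M_11 = -1*5 - -4*4 = 11
Minor M_12 = 5*5 - -4*4 = 41
Minor M_13 = 5*4 - -1*4 = 24
det = -1*(11) - -5*(41) + 1*(24)
    = -11 - -205 + 24
    = 218

218


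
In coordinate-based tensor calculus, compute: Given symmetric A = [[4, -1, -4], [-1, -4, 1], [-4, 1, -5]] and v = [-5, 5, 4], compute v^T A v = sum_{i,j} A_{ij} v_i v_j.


First compute Av:
(Av)_1 = 4*-5 + -1*5 + -4*4 = -41
(Av)_2 = -1*-5 + -4*5 + 1*4 = -11
(Av)_3 = -4*-5 + 1*5 + -5*4 = 5
Av = [-41, -11, 5]
Then v^T (Av) = -5*-41 + 5*-11 + 4*5
= 205 + -55 + 20 = 170

170


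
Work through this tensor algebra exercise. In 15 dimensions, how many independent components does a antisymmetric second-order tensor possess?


A antisymmetric rank-2 tensor in d dimensions has d(d-1)/2 independent components.
d = 15
d(d-1)/2 = 15 * 14 / 2 = 210 / 2 = 105

105


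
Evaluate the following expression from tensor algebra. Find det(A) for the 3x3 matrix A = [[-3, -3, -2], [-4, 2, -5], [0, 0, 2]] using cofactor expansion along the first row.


Expanding along the first row, det(A) = a11*M_11 - a12*M_12 + a13*M_13, where M_1j is the (1,j) minor.
Minor M_11 = 2*2 - -5*0 = 4
Minor M_12 = -4*2 - -5*0 = -8
Minor M_13 = -4*0 - 2*0 = 0
det = -3*(4) - -3*(-8) + -2*(0)
    = -12 - 24 + 0
    = -36

-36


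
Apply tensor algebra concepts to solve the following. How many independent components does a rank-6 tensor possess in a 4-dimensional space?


The number of components of a rank-r tensor in d dimensions is d^r.
Here d = 4 and r = 6.
4^6 = 4096

4096


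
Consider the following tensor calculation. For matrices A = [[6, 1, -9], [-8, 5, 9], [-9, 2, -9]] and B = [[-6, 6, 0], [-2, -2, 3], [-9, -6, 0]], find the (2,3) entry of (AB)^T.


(AB)^T_{ij} = (AB)_{ji} = sum_k A_{jk} B_{ki}.
For i=2, j=3 we need (AB)_{32}:
A_{31} * B_{12} = -9 * 6 = -54
A_{32} * B_{22} = 2 * -2 = -4
A_{33} * B_{32} = -9 * -6 = 54
Sum = -54 + -4 + 54 = -4

-4


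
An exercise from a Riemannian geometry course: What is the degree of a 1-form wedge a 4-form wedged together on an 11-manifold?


The degree of a wedge product is the sum of the degrees of the individual forms.
Degrees: 1, 4
Total degree = 1 + 4 = 5

5


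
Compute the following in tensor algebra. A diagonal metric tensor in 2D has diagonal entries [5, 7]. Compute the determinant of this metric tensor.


For a diagonal metric, the determinant is the product of diagonal entries.
Diagonal entries: 5, 7
det(g) = 5 * 7 = 35

35


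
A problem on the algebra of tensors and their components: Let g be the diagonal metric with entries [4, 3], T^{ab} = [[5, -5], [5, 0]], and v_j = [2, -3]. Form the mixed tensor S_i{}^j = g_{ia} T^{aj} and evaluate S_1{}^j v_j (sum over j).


Step 1: lower the first index. For a diagonal metric, g_{ia} T^{aj} = g_{ii} T^{ij} (no sum on i).
g_{11} = 4
S_1{}^1 = 4 * T^{11} = 4 * 5 = 20
S_1{}^2 = 4 * T^{12} = 4 * -5 = -20
Step 2: contract S_1{}^j with v_j.
S_1{}^1 * v_1 = 20 * 2 = 40
S_1{}^2 * v_2 = -20 * -3 = 60
Result = 40 + 60 = 100

100


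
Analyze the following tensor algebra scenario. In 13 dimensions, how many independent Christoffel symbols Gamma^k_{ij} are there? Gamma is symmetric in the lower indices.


Christoffel symbols Gamma^k_{ij} are symmetric in i,j, so there are d * d(d+1)/2 independent symbols.
d = 13
d(d+1)/2 = 13 * 14 / 2 = 91
Total = 13 * 91 = 1183

1183


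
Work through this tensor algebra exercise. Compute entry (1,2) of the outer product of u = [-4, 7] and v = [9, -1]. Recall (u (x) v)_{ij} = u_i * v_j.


The outer product entry T_{ij} = u_i * v_j.
We need i=1, j=2.
u_1 = -4, v_2 = -1
T_{1,2} = -4 * -1 = 4

4


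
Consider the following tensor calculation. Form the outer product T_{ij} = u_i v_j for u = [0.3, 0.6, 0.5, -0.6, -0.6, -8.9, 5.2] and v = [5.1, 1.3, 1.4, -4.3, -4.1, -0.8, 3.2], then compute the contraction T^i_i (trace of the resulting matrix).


The outer product gives T_{ij} = u_i v_j.
The trace (contraction) is Tr(T) = sum_i T_{ii} = sum_i u_i v_i.
Diagonal entries:
T_{11} = u_1 * v_1 = 0.3 * 5.1 = 1.53
T_{22} = u_2 * v_2 = 0.6 * 1.3 = 0.78
T_{33} = u_3 * v_3 = 0.5 * 1.4 = 0.7
T_{44} = u_4 * v_4 = -0.6 * -4.3 = 2.58
T_{55} = u_5 * v_5 = -0.6 * -4.1 = 2.46
T_{66} = u_6 * v_6 = -8.9 * -0.8 = 7.12
T_{77} = u_7 * v_7 = 5.2 * 3.2 = 16.64
Tr(T) = 1.53 + 0.78 + 0.7 + 2.58 + 2.46 + 7.12 + 16.64 = 31.81

31.81


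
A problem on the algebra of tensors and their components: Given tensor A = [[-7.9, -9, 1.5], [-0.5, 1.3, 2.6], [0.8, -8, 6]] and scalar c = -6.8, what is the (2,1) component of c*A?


Scalar multiplication: (cA)_{ij} = c * A_{ij}.
c = -6.8
A_{21} = -0.5
(cA)_{21} = -6.8 * -0.5 = 3.4

3.4


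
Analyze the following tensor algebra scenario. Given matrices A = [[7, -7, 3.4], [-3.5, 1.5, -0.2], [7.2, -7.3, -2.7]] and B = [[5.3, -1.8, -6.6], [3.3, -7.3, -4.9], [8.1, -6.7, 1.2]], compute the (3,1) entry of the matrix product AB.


(AB)_{ij} = sum_k A_{ik} B_{kj}.
For i=3, j=1:
A_{31} * B_{11} = 7.2 * 5.3 = 38.16
A_{32} * B_{21} = -7.3 * 3.3 = -24.09
A_{33} * B_{31} = -2.7 * 8.1 = -21.87
Sum = 38.16 + -24.09 + -21.87 = -7.8

-7.8


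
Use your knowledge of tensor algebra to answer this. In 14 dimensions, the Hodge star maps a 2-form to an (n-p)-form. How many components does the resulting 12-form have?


The Hodge dual of a p-form on an n-dimensional manifold is an (n-p)-form.
n = 14, p = 2, so dual degree = 14 - 2 = 12
The number of components is C(n, n-p) = C(14, 12) = 91

91


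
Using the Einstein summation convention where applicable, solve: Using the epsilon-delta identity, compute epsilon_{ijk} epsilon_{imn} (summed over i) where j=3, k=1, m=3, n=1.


Using the identity: epsilon_{ijk} epsilon_{imn} = delta_{jm} delta_{kn} - delta_{jn} delta_{km}.
delta_{33} = 1
delta_{11} = 1
delta_{31} = 0
delta_{13} = 0
Result = 1 * 1 - 0 * 0 = 1 - 0 = 1

1


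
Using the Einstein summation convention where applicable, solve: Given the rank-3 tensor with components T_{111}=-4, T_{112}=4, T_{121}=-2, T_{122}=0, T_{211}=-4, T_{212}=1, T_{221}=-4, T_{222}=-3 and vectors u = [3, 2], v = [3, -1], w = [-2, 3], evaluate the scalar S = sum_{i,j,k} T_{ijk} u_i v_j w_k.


S = sum over i,j,k of T_{ijk} u_i v_j w_k. Expanding all 8 terms:
T_{111}*u_1*v_1*w_1 = -4*3*3*-2 = 72  (running total: 72)
T_{112}*u_1*v_1*w_2 = 4*3*3*3 = 108  (running total: 180)
T_{121}*u_1*v_2*w_1 = -2*3*-1*-2 = -12  (running total: 168)
T_{122}*u_1*v_2*w_2 = 0*3*-1*3 = 0  (running total: 168)
T_{211}*u_2*v_1*w_1 = -4*2*3*-2 = 48  (running total: 216)
T_{212}*u_2*v_1*w_2 = 1*2*3*3 = 18  (running total: 234)
T_{221}*u_2*v_2*w_1 = -4*2*-1*-2 = -16  (running total: 218)
T_{222}*u_2*v_2*w_2 = -3*2*-1*3 = 18  (running total: 236)
S = 236

236


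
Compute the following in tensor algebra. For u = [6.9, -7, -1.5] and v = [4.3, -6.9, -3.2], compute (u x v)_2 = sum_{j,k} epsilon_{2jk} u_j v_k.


(u x v)_2 = sum_{j,k} epsilon_{2jk} u_j v_k. Only permutations of (1,2,3) contribute; the two non-zero terms are:
eps_{213} u_1 v_3 = -1 * 6.9 * -3.2 = 22.08
eps_{231} u_3 v_1 = 1 * -1.5 * 4.3 = -6.45
(u x v)_2 = 15.63

15.63


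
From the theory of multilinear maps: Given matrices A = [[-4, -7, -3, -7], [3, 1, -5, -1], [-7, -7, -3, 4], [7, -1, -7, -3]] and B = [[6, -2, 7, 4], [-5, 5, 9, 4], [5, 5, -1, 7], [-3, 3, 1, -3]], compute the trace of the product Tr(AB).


Tr(AB) = sum_i (AB)_{ii} where (AB)_{ii} = sum_k A_{ik} B_{ki}.
(AB)_{11} = -4*6 + -7*-5 + -3*5 + -7*-3 = 17
(AB)_{22} = 3*-2 + 1*5 + -5*5 + -1*3 = -29
(AB)_{33} = -7*7 + -7*9 + -3*-1 + 4*1 = -105
(AB)_{44} = 7*4 + -1*4 + -7*7 + -3*-3 = -16
Tr(AB) = 17 + -29 + -105 + -16 = -133

-133


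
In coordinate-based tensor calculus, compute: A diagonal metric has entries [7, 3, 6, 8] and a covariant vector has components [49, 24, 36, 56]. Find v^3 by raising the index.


To raise an index with a diagonal metric: v^i = v_i / g_{ii}.
For index 3: v_3 = 36, g_{33} = 6
v^3 = 36 / 6 = 6

6


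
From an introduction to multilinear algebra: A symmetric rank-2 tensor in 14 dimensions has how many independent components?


A symmetric rank-2 tensor in d dimensions has d(d+1)/2 independent components.
d = 14
d(d+1)/2 = 14 * 15 / 2 = 210 / 2 = 105

105


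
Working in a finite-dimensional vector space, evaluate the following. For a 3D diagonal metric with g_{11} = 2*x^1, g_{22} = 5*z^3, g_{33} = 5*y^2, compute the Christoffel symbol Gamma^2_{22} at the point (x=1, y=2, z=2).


For a diagonal metric, Gamma^k_{ij} = (1/2) g^{kk} (dg_{ik}/dx_j + dg_{jk}/dx_i - dg_{ij}/dx_k).
The metric is diagonal, so g_{ab} = 0 for a != b.
At the given point: g_{11} = 2, g_{22} = 40, g_{33} = 20
g^{22} = 1/40
dg_{22}/dx_2 = dg_{22}/dx_2 = 0
dg_{22}/dx_2 = dg_{22}/dx_2 = 0
dg_{22}/dx_2 = dg_{22}/dx_2 = 0
Numerator = 0 + 0 - 0 = 0
Gamma^2_{22} = 0 / (2 * 40) = 0

0


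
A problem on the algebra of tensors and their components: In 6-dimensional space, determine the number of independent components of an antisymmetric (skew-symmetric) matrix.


An antisymmetric rank-2 tensor satisfies A_{ij} = -A_{ji}, so diagonal entries are zero.
The independent components are the upper-triangular entries: C(n, 2) = n(n-1)/2.
n = 6
C(6, 2) = 6 * 5 / 2 = 30 / 2 = 15

15


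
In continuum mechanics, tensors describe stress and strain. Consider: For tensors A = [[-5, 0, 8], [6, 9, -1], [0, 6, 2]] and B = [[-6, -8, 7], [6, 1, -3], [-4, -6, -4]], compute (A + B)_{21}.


Tensor addition is component-wise: (A + B)_{ij} = A_{ij} + B_{ij}.
A_{21} = 6
B_{21} = 6
(A + B)_{21} = 6 + 6 = 12

12


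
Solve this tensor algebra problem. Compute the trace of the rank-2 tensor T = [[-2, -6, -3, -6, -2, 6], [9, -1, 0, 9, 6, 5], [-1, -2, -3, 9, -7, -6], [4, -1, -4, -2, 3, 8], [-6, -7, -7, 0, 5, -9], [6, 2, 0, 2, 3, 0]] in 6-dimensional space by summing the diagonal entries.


The contraction (trace) of a rank-2 tensor is the sum of its diagonal elements.
Diagonal entries: A[1,1] = -2, A[2,2] = -1, A[3,3] = -3, A[4,4] = -2, A[5,5] = 5, A[6,6] = 0
Tr(A) = -2 + -1 + -3 + -2 + 5 + 0 = -3

-3


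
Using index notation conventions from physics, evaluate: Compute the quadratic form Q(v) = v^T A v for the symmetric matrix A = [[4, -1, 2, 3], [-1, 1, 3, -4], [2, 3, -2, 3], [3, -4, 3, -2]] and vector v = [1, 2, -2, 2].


First compute Av:
(Av)_1 = 4*1 + -1*2 + 2*-2 + 3*2 = 4
(Av)_2 = -1*1 + 1*2 + 3*-2 + -4*2 = -13
(Av)_3 = 2*1 + 3*2 + -2*-2 + 3*2 = 18
(Av)_4 = 3*1 + -4*2 + 3*-2 + -2*2 = -15
Av = [4, -13, 18, -15]
Then v^T (Av) = 1*4 + 2*-13 + -2*18 + 2*-15
= 4 + -26 + -36 + -30 = -88

-88


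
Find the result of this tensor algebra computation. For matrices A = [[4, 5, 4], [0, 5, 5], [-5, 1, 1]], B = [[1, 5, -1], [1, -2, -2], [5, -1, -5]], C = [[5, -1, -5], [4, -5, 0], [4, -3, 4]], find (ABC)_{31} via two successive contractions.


(ABC)_{31} = sum_m (AB)_{3m} C_{m1}. First compute row 3 of AB.
(AB)_{31} = -5*1 + 1*1 + 1*5 = 1
(AB)_{32} = -5*5 + 1*-2 + 1*-1 = -28
(AB)_{33} = -5*-1 + 1*-2 + 1*-5 = -2
Now contract with column 1 of C:
(AB)_{31} * C_{11} = 1 * 5 = 5
(AB)_{32} * C_{21} = -28 * 4 = -112
(AB)_{33} * C_{31} = -2 * 4 = -8
(ABC)_{31} = 5 + -112 + -8 = -115

-115


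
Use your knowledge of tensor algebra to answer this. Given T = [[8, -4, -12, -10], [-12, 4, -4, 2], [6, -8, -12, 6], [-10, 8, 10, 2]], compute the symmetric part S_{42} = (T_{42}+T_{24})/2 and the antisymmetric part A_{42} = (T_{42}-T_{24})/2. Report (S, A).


T_{42} = 8
T_{24} = 2
S_{42} = (8 + 2)/2 = 10/2 = 5
A_{42} = (8 - 2)/2 = 6/2 = 3
Check: S + A = 5 + 3 = 8 = T_{42}.

(5, 3)


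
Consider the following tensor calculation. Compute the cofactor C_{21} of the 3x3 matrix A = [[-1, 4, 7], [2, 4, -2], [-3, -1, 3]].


To find cofactor C_{21}, delete row 2 and column 1.
The resulting 2x2 submatrix is: [[4, 7], [-1, 3]]
Minor M_{21} = 4*3 - 7*-1
  = 12 - -7 = 19
Sign = (-1)^(2+1) = (-1)^3 = -1
Cofactor C_{21} = -1 * 19 = -19

-19


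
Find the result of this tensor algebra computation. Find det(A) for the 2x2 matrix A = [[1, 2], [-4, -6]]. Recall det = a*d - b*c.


For a 2x2 matrix [[a, b], [c, d]], det = a*d - b*c.
a = 1, b = 2, c = -4, d = -6
a*d = 1 * -6 = -6
b*c = 2 * -4 = -8
det = -6 - -8 = 2

2


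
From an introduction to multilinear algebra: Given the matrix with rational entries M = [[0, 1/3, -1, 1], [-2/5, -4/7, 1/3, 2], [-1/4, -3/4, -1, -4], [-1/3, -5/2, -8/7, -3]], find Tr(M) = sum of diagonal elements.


The trace is the sum of diagonal entries.
Diagonal: M[1,1] = 0, M[2,2] = -4/7, M[3,3] = -1, M[4,4] = -3
Tr(M) = 0 + -4/7 + -1 + -3
Computing step by step:
After adding M[1,1]: 0
After adding M[2,2]: -4/7
After adding M[3,3]: -11/7
After adding M[4,4]: -32/7
Tr(M) = -32/7

-32/7


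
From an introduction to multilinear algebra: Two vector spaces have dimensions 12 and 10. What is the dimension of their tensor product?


The dimension of a tensor product is the product of dimensions.
dim(V) = 12, dim(W) = 10
dim(V (x) W) = 12 * 10 = 120

120


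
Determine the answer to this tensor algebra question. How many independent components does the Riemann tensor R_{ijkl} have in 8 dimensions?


The Riemann tensor in d dimensions has d^2(d^2 - 1)/12 independent components.
d = 8, so d^2 = 64
d^2 - 1 = 63
d^2(d^2 - 1) = 64 * 63 = 4032
Divide by 12: 4032 / 12 = 336

336


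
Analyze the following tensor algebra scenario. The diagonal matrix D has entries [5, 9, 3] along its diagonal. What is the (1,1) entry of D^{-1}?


For a diagonal matrix, the inverse has entries (D^{-1})_{ii} = 1/d_{ii}.
The diagonal entries are: d_{11} = 5, d_{22} = 9, d_{33} = 3
We need (D^{-1})_{11} = 1/d_{11} = 1/5 = 1/5

1/5


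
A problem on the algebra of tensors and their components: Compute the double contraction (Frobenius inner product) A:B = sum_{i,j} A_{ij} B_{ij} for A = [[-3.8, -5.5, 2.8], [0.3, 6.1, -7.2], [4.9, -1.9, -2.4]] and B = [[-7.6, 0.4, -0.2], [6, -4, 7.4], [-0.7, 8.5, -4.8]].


A:B = sum over all i,j of A_{ij} * B_{ij}.
Row 1: -3.8*-7.6=28.88, -5.5*0.4=-2.2, 2.8*-0.2=-0.56 => row sum = 26.12
Row 2: 0.3*6=1.8, 6.1*-4=-24.4, -7.2*7.4=-53.28 => row sum = -75.88
Row 3: 4.9*-0.7=-3.43, -1.9*8.5=-16.15, -2.4*-4.8=11.52 => row sum = -8.06
Total = 26.12 + -75.88 + -8.06 = -57.82

-57.82


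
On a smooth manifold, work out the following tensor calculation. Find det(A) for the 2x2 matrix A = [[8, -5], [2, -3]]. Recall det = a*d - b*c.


For a 2x2 matrix [[a, b], [c, d]], det = a*d - b*c.
a = 8, b = -5, c = 2, d = -3
a*d = 8 * -3 = -24
b*c = -5 * 2 = -10
det = -24 - -10 = -14

-14


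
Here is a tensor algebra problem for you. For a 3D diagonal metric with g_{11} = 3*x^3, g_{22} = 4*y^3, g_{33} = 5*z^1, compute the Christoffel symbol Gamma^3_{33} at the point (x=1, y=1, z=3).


For a diagonal metric, Gamma^k_{ij} = (1/2) g^{kk} (dg_{ik}/dx_j + dg_{jk}/dx_i - dg_{ij}/dx_k).
The metric is diagonal, so g_{ab} = 0 for a != b.
At the given point: g_{11} = 3, g_{22} = 4, g_{33} = 15
g^{33} = 1/15
dg_{33}/dx_3 = dg_{33}/dx_3 = 5
dg_{33}/dx_3 = dg_{33}/dx_3 = 5
dg_{33}/dx_3 = dg_{33}/dx_3 = 5
Numerator = 5 + 5 - 5 = 5
Gamma^3_{33} = 5 / (2 * 15) = 1/6

1/6


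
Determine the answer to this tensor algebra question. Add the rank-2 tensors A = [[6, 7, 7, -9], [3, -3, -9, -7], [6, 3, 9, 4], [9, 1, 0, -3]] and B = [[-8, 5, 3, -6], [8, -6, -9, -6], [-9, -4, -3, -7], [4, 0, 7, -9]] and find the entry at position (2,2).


Tensor addition is component-wise: (A + B)_{ij} = A_{ij} + B_{ij}.
A_{22} = -3
B_{22} = -6
(A + B)_{22} = -3 + -6 = -9

-9


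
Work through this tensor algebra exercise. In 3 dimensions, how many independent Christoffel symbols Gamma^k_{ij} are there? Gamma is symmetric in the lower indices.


Christoffel symbols Gamma^k_{ij} are symmetric in i,j, so there are d * d(d+1)/2 independent symbols.
d = 3
d(d+1)/2 = 3 * 4 / 2 = 6
Total = 3 * 6 = 18

18


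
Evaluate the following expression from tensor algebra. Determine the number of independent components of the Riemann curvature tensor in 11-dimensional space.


The Riemann tensor in d dimensions has d^2(d^2 - 1)/12 independent components.
d = 11, so d^2 = 121
d^2 - 1 = 120
d^2(d^2 - 1) = 121 * 120 = 14520
Divide by 12: 14520 / 12 = 1210

1210


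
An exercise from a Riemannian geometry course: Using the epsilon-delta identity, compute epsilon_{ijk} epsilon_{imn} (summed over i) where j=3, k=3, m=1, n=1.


Using the identity: epsilon_{ijk} epsilon_{imn} = delta_{jm} delta_{kn} - delta_{jn} delta_{km}.
delta_{31} = 0
delta_{31} = 0
delta_{31} = 0
delta_{31} = 0
Result = 0 * 0 - 0 * 0 = 0 - 0 = 0

0


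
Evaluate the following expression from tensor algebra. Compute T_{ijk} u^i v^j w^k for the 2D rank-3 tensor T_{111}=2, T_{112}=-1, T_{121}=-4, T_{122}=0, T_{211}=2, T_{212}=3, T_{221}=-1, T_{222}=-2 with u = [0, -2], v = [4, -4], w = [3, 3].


S = sum over i,j,k of T_{ijk} u_i v_j w_k. Expanding all 8 terms:
T_{111}*u_1*v_1*w_1 = 2*0*4*3 = 0  (running total: 0)
T_{112}*u_1*v_1*w_2 = -1*0*4*3 = 0  (running total: 0)
T_{121}*u_1*v_2*w_1 = -4*0*-4*3 = 0  (running total: 0)
T_{122}*u_1*v_2*w_2 = 0*0*-4*3 = 0  (running total: 0)
T_{211}*u_2*v_1*w_1 = 2*-2*4*3 = -48  (running total: -48)
T_{212}*u_2*v_1*w_2 = 3*-2*4*3 = -72  (running total: -120)
T_{221}*u_2*v_2*w_1 = -1*-2*-4*3 = -24  (running total: -144)
T_{222}*u_2*v_2*w_2 = -2*-2*-4*3 = -48  (running total: -192)
S = -192

-192
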